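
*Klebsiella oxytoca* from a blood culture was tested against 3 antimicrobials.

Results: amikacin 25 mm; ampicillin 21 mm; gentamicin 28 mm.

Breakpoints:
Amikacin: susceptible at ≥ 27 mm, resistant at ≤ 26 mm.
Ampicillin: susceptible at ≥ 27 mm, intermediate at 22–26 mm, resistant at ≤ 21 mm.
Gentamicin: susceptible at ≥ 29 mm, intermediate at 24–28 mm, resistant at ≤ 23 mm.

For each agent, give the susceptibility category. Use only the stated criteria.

R, R, I

Amikacin 25 mm: ≤ 26 mm → resistant
Ampicillin 21 mm: ≤ 21 mm — R
Gentamicin (28 mm) in 24–28 mm ⇒ I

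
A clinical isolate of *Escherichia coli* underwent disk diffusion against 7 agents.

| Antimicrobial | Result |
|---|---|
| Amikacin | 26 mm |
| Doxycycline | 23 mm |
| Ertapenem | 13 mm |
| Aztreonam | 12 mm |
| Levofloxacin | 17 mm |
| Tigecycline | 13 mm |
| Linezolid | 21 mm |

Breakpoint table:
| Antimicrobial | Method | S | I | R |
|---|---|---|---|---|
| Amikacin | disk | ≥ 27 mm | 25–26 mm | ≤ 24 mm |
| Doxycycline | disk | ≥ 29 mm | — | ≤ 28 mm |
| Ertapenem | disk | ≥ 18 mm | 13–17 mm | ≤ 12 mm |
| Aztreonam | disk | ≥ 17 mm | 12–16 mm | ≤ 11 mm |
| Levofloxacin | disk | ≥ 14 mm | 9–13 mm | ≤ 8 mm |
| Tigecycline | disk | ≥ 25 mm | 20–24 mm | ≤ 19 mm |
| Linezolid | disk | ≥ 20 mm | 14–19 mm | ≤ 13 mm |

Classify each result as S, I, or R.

Amikacin 26 mm: in 25–26 mm — intermediate
Doxycycline 23 mm: ≤ 28 mm ⇒ Resistant
Ertapenem (13 mm) in 13–17 mm → Intermediate
Aztreonam: 12 mm is in 12–16 mm ⇒ Intermediate
Levofloxacin (17 mm) ≥ 14 mm ⇒ S
Tigecycline: 13 mm is ≤ 19 mm ⇒ R
Linezolid (21 mm) ≥ 20 mm ⇒ S

I, R, I, I, S, R, S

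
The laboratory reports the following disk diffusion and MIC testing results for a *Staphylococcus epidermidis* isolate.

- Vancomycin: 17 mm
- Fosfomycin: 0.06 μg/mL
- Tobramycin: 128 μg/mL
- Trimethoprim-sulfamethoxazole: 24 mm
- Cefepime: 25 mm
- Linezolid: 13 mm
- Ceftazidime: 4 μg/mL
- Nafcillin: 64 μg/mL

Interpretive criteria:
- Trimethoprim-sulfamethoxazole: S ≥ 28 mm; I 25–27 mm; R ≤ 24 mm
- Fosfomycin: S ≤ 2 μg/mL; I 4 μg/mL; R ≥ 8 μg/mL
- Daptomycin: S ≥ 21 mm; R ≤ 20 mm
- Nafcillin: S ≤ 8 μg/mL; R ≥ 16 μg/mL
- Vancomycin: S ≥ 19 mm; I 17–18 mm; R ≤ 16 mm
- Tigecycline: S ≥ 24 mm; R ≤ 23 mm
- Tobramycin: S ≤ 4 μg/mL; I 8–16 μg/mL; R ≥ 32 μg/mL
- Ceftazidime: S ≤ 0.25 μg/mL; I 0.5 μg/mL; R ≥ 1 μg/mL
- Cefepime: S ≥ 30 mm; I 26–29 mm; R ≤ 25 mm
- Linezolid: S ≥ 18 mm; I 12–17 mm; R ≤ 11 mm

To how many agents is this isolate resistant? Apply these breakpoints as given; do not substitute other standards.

Vancomycin (17 mm) in 17–18 mm → Intermediate
Fosfomycin 0.06 μg/mL: ≤ 2 μg/mL — Susceptible
Tobramycin: 128 μg/mL is ≥ 32 μg/mL — resistant
Trimethoprim-sulfamethoxazole 24 mm: ≤ 24 mm ⇒ Resistant
Cefepime 25 mm: ≤ 25 mm → R
Linezolid (13 mm) in 12–17 mm ⇒ Intermediate
Ceftazidime 4 μg/mL: ≥ 1 μg/mL ⇒ Resistant
Nafcillin: 64 μg/mL is ≥ 16 μg/mL → Resistant
Resistant: 5

5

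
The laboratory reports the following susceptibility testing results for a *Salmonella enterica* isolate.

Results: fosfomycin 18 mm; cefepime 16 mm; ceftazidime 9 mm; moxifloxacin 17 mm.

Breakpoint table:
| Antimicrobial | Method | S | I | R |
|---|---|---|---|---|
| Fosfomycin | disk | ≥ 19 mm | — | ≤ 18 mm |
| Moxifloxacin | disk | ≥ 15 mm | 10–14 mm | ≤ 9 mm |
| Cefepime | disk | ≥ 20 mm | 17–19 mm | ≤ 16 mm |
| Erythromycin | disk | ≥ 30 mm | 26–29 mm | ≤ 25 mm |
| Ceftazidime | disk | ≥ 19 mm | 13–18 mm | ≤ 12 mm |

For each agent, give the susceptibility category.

Fosfomycin (18 mm) ≤ 18 mm → resistant
Cefepime: 16 mm is ≤ 16 mm → Resistant
Ceftazidime (9 mm) ≤ 12 mm ⇒ resistant
Moxifloxacin: 17 mm is ≥ 15 mm → S

R, R, R, S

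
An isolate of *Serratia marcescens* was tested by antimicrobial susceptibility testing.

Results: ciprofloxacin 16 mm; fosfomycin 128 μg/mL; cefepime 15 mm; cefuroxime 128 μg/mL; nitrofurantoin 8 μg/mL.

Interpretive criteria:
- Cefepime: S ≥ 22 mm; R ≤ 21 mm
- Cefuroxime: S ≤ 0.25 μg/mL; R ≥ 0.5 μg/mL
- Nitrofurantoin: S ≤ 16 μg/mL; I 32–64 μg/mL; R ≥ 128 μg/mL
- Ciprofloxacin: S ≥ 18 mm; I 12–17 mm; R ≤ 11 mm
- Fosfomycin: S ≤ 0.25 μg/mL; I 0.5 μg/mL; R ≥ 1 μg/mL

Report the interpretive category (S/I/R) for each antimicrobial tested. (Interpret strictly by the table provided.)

Ciprofloxacin: 16 mm is in 12–17 mm → Intermediate
Fosfomycin (128 μg/mL) ≥ 1 μg/mL — Resistant
Cefepime: 15 mm is ≤ 21 mm — Resistant
Cefuroxime 128 μg/mL: ≥ 0.5 μg/mL → Resistant
Nitrofurantoin (8 μg/mL) ≤ 16 μg/mL → S

I, R, R, R, S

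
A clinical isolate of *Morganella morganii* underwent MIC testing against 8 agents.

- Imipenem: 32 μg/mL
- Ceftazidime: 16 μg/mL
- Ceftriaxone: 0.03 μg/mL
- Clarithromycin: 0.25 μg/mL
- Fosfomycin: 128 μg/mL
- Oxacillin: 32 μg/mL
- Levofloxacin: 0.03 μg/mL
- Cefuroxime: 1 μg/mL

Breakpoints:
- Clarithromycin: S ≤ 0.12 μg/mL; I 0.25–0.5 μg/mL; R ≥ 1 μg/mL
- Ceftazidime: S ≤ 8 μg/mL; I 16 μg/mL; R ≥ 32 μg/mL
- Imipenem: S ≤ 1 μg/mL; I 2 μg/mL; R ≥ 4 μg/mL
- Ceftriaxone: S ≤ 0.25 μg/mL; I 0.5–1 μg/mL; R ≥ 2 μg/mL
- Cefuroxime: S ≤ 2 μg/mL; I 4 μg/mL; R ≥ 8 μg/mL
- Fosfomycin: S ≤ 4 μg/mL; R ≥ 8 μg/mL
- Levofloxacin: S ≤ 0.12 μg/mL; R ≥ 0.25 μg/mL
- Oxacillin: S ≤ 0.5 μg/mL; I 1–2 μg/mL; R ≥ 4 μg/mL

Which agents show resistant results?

imipenem, fosfomycin, oxacillin

Imipenem: 32 μg/mL is ≥ 4 μg/mL → R
Ceftazidime (16 μg/mL) = 16 μg/mL → I
Ceftriaxone (0.03 μg/mL) ≤ 0.25 μg/mL → S
Clarithromycin (0.25 μg/mL) in 0.25–0.5 μg/mL — intermediate
Fosfomycin 128 μg/mL: ≥ 8 μg/mL → R
Oxacillin 32 μg/mL: ≥ 4 μg/mL — Resistant
Levofloxacin: 0.03 μg/mL is ≤ 0.12 μg/mL — S
Cefuroxime 1 μg/mL: ≤ 2 μg/mL → S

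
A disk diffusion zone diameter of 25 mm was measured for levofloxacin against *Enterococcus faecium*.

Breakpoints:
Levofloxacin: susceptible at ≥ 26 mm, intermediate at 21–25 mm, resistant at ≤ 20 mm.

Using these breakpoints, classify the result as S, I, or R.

I

Levofloxacin: 25 mm is in 21–25 mm ⇒ Intermediate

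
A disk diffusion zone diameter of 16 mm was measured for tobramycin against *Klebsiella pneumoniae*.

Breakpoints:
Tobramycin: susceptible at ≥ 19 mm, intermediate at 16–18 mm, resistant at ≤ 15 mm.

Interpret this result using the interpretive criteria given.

Tobramycin 16 mm: in 16–18 mm ⇒ Intermediate

I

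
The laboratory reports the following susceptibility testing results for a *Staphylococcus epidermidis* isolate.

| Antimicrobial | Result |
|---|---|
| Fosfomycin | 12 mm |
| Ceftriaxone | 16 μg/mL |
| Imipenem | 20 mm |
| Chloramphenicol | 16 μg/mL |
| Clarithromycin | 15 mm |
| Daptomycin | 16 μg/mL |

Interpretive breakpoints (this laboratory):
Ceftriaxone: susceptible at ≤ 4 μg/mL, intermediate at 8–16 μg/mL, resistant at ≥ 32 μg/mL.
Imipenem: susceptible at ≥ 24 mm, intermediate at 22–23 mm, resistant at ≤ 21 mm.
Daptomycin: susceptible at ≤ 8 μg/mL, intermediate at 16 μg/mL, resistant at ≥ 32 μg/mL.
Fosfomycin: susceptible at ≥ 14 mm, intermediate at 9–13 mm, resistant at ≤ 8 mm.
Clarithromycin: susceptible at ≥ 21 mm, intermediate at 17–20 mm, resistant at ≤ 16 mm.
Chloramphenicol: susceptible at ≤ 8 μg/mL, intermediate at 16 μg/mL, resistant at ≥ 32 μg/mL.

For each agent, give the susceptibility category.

Fosfomycin (12 mm) in 9–13 mm → intermediate
Ceftriaxone (16 μg/mL) in 8–16 μg/mL ⇒ I
Imipenem: 20 mm is ≤ 21 mm ⇒ resistant
Chloramphenicol: 16 μg/mL is = 16 μg/mL — intermediate
Clarithromycin (15 mm) ≤ 16 mm → R
Daptomycin 16 μg/mL: = 16 μg/mL → I

I, I, R, I, R, I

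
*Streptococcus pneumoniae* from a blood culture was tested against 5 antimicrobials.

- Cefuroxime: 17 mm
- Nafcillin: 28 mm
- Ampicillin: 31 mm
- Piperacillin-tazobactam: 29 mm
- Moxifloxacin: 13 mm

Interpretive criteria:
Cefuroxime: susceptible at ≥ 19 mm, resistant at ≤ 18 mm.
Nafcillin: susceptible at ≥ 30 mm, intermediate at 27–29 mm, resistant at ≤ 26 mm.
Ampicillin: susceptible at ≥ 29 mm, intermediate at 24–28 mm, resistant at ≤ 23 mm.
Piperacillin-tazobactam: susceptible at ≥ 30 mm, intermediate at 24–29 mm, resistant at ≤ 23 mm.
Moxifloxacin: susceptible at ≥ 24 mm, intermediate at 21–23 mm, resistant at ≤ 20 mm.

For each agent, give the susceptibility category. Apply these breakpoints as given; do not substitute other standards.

R, I, S, I, R

Cefuroxime: 17 mm is ≤ 18 mm — Resistant
Nafcillin 28 mm: in 27–29 mm — intermediate
Ampicillin: 31 mm is ≥ 29 mm — Susceptible
Piperacillin-tazobactam (29 mm) in 24–29 mm — intermediate
Moxifloxacin (13 mm) ≤ 20 mm ⇒ R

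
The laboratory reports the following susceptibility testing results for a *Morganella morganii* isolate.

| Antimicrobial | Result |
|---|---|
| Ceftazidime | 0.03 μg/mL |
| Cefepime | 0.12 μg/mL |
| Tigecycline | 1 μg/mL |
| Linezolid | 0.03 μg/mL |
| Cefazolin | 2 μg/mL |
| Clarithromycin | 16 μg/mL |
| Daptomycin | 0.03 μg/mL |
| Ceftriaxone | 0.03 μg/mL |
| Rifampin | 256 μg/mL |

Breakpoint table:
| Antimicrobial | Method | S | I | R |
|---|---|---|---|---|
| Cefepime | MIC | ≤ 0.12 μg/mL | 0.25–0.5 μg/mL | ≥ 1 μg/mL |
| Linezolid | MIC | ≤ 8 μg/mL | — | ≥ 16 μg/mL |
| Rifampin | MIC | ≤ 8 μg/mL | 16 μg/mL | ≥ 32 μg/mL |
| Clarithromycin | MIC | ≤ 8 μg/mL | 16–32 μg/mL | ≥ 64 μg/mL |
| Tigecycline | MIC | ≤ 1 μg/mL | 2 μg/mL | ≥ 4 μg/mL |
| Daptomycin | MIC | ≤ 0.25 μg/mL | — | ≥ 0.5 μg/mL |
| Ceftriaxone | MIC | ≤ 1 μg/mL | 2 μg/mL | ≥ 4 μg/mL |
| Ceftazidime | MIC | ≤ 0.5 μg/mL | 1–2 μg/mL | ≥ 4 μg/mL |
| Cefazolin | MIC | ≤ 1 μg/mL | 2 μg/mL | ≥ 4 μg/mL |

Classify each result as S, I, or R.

S, S, S, S, I, I, S, S, R

Ceftazidime 0.03 μg/mL: ≤ 0.5 μg/mL — Susceptible
Cefepime: 0.12 μg/mL is ≤ 0.12 μg/mL ⇒ S
Tigecycline: 1 μg/mL is ≤ 1 μg/mL ⇒ S
Linezolid (0.03 μg/mL) ≤ 8 μg/mL — susceptible
Cefazolin 2 μg/mL: = 2 μg/mL ⇒ I
Clarithromycin 16 μg/mL: in 16–32 μg/mL — Intermediate
Daptomycin 0.03 μg/mL: ≤ 0.25 μg/mL → Susceptible
Ceftriaxone: 0.03 μg/mL is ≤ 1 μg/mL → S
Rifampin: 256 μg/mL is ≥ 32 μg/mL → resistant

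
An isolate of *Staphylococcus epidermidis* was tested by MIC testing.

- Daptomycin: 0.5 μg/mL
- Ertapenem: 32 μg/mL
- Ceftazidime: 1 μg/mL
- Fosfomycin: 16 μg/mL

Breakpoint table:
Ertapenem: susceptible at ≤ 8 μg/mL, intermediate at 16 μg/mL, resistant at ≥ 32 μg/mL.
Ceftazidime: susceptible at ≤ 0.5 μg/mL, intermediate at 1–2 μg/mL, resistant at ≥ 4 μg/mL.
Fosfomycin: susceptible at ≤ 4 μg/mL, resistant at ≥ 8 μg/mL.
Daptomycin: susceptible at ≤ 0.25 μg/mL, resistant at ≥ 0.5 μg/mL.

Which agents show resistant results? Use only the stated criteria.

daptomycin, ertapenem, fosfomycin

Daptomycin (0.5 μg/mL) ≥ 0.5 μg/mL ⇒ R
Ertapenem (32 μg/mL) ≥ 32 μg/mL ⇒ Resistant
Ceftazidime: 1 μg/mL is in 1–2 μg/mL — Intermediate
Fosfomycin (16 μg/mL) ≥ 8 μg/mL — resistant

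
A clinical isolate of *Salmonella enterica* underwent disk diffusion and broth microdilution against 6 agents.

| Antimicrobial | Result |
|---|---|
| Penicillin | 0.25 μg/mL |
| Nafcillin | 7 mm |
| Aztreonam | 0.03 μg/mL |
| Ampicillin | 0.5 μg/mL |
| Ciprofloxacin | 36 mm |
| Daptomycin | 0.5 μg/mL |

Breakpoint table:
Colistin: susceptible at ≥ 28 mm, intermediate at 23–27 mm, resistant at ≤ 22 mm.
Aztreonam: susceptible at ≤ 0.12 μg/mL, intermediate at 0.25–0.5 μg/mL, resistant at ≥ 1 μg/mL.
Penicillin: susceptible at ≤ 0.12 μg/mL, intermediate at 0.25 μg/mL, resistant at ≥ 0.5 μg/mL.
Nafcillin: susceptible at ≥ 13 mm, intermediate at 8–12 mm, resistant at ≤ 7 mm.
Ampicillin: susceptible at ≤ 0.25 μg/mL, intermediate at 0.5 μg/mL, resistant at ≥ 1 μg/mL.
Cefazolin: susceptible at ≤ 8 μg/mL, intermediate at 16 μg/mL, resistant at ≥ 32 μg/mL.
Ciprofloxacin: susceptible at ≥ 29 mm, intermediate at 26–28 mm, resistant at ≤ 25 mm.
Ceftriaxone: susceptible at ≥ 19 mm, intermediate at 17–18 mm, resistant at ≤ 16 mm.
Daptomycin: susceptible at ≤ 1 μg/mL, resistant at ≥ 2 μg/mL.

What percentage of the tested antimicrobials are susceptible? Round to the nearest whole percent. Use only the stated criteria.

50%

Penicillin 0.25 μg/mL: = 0.25 μg/mL → Intermediate
Nafcillin (7 mm) ≤ 7 mm — resistant
Aztreonam (0.03 μg/mL) ≤ 0.12 μg/mL — susceptible
Ampicillin (0.5 μg/mL) = 0.5 μg/mL — I
Ciprofloxacin: 36 mm is ≥ 29 mm — susceptible
Daptomycin: 0.5 μg/mL is ≤ 1 μg/mL → S
Susceptible: 3/6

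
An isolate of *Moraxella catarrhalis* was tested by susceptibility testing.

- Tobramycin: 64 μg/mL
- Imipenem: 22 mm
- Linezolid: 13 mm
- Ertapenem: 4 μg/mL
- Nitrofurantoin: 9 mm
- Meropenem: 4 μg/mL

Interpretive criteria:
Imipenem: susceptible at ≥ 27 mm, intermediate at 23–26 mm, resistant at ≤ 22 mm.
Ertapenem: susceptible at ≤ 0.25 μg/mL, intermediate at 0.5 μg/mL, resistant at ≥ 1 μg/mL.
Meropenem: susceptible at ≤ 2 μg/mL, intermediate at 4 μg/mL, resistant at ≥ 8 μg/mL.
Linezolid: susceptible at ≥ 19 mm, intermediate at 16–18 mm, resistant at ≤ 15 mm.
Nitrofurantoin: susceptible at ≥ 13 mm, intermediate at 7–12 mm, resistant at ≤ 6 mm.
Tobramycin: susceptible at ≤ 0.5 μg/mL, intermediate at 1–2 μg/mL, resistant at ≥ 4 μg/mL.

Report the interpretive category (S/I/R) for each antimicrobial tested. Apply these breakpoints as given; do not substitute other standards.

R, R, R, R, I, I

Tobramycin 64 μg/mL: ≥ 4 μg/mL — R
Imipenem: 22 mm is ≤ 22 mm ⇒ resistant
Linezolid (13 mm) ≤ 15 mm ⇒ resistant
Ertapenem: 4 μg/mL is ≥ 1 μg/mL → Resistant
Nitrofurantoin: 9 mm is in 7–12 mm ⇒ intermediate
Meropenem (4 μg/mL) = 4 μg/mL — intermediate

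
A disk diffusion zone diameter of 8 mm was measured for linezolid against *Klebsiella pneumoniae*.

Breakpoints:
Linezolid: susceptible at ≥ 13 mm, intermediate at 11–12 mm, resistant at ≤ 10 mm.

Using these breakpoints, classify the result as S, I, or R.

R

Linezolid (8 mm) ≤ 10 mm → R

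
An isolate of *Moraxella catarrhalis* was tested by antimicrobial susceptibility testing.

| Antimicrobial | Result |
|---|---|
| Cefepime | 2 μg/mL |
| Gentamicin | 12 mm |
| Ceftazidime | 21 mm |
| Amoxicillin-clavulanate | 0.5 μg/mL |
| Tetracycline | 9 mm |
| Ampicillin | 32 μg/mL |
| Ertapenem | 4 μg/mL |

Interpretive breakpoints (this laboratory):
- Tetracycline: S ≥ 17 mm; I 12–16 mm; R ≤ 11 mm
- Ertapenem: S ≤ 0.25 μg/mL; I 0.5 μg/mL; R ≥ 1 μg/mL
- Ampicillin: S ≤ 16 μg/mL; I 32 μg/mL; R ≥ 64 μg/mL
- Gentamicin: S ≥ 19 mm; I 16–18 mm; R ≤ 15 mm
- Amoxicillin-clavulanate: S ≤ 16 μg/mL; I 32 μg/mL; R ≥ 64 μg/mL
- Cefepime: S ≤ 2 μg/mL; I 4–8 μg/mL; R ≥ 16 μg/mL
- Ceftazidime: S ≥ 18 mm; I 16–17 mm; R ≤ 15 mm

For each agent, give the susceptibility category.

S, R, S, S, R, I, R

Cefepime (2 μg/mL) ≤ 2 μg/mL → susceptible
Gentamicin: 12 mm is ≤ 15 mm → resistant
Ceftazidime 21 mm: ≥ 18 mm ⇒ S
Amoxicillin-clavulanate 0.5 μg/mL: ≤ 16 μg/mL → susceptible
Tetracycline (9 mm) ≤ 11 mm ⇒ Resistant
Ampicillin 32 μg/mL: = 32 μg/mL → intermediate
Ertapenem (4 μg/mL) ≥ 1 μg/mL ⇒ Resistant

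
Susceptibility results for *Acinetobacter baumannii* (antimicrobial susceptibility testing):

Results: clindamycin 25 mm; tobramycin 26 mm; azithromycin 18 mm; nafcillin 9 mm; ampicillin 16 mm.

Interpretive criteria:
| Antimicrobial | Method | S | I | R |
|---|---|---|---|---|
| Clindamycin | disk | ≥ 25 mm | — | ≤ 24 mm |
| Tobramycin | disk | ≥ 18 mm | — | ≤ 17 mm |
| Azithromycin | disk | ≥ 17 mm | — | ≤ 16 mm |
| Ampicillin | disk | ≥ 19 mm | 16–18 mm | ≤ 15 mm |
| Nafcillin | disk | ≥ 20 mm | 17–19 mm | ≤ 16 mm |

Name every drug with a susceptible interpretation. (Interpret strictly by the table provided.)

clindamycin, tobramycin, azithromycin

Clindamycin (25 mm) ≥ 25 mm — S
Tobramycin 26 mm: ≥ 18 mm — S
Azithromycin (18 mm) ≥ 17 mm → S
Nafcillin (9 mm) ≤ 16 mm ⇒ R
Ampicillin (16 mm) in 16–18 mm → Intermediate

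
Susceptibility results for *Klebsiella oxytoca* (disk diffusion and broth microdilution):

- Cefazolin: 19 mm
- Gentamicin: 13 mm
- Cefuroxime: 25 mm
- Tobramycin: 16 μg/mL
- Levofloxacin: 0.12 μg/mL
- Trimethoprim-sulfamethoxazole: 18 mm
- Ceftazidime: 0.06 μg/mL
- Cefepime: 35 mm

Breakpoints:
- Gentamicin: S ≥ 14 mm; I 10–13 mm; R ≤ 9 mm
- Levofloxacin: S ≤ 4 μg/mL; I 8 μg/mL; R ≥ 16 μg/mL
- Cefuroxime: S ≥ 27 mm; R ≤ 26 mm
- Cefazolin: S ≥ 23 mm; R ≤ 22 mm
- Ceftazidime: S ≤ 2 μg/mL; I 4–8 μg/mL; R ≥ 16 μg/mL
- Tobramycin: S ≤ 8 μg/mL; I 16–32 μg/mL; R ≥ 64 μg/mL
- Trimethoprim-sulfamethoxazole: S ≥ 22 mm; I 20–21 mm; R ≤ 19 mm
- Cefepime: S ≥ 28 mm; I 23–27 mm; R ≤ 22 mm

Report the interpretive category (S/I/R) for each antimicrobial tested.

Cefazolin 19 mm: ≤ 22 mm ⇒ R
Gentamicin 13 mm: in 10–13 mm → intermediate
Cefuroxime (25 mm) ≤ 26 mm — Resistant
Tobramycin: 16 μg/mL is in 16–32 μg/mL — intermediate
Levofloxacin 0.12 μg/mL: ≤ 4 μg/mL ⇒ susceptible
Trimethoprim-sulfamethoxazole: 18 mm is ≤ 19 mm ⇒ R
Ceftazidime: 0.06 μg/mL is ≤ 2 μg/mL ⇒ susceptible
Cefepime: 35 mm is ≥ 28 mm → S

R, I, R, I, S, R, S, S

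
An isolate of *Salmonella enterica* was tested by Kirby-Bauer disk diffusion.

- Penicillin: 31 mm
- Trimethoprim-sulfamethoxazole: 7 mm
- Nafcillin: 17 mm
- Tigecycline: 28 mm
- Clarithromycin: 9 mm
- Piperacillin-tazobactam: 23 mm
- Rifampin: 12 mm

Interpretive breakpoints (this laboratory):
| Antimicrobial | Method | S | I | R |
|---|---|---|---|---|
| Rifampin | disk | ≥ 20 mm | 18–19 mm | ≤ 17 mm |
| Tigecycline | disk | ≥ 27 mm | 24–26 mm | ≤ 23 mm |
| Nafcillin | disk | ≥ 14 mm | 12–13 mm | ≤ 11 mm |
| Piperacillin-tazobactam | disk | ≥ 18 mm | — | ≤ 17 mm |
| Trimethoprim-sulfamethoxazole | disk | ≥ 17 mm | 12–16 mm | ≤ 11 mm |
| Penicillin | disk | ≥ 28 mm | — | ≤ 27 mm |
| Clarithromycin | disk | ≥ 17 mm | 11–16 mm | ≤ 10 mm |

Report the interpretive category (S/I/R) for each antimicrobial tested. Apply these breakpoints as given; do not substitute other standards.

S, R, S, S, R, S, R

Penicillin (31 mm) ≥ 28 mm — S
Trimethoprim-sulfamethoxazole: 7 mm is ≤ 11 mm — resistant
Nafcillin: 17 mm is ≥ 14 mm → Susceptible
Tigecycline 28 mm: ≥ 27 mm → S
Clarithromycin: 9 mm is ≤ 10 mm — R
Piperacillin-tazobactam: 23 mm is ≥ 18 mm → S
Rifampin (12 mm) ≤ 17 mm — Resistant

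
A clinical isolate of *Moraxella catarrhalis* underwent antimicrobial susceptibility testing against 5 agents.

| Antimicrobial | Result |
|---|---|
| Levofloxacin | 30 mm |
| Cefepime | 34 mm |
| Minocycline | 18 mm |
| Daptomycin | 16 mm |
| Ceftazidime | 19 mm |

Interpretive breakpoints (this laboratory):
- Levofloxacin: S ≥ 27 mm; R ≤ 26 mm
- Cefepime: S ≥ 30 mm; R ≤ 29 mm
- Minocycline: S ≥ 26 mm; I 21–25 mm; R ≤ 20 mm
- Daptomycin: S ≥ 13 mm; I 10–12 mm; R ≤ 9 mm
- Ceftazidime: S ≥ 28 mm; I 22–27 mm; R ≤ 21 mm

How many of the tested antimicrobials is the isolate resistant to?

2

Levofloxacin (30 mm) ≥ 27 mm ⇒ S
Cefepime 34 mm: ≥ 30 mm ⇒ susceptible
Minocycline: 18 mm is ≤ 20 mm → resistant
Daptomycin (16 mm) ≥ 13 mm — Susceptible
Ceftazidime: 19 mm is ≤ 21 mm — Resistant
Resistant: 2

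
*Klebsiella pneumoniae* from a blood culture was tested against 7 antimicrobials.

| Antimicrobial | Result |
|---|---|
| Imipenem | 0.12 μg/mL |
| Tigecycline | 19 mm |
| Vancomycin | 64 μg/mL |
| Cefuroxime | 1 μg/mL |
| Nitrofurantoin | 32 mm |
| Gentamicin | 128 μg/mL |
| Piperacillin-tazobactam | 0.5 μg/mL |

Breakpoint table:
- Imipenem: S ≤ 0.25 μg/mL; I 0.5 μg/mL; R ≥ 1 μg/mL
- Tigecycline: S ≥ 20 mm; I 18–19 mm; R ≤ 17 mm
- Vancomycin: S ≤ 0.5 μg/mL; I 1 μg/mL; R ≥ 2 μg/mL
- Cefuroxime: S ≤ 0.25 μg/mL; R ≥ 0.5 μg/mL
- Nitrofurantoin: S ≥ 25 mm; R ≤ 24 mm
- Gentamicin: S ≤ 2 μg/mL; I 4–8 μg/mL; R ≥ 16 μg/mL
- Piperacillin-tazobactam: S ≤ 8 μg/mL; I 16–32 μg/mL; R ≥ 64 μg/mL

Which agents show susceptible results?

Imipenem: 0.12 μg/mL is ≤ 0.25 μg/mL ⇒ susceptible
Tigecycline: 19 mm is in 18–19 mm → intermediate
Vancomycin: 64 μg/mL is ≥ 2 μg/mL — R
Cefuroxime: 1 μg/mL is ≥ 0.5 μg/mL — resistant
Nitrofurantoin (32 mm) ≥ 25 mm ⇒ S
Gentamicin 128 μg/mL: ≥ 16 μg/mL ⇒ Resistant
Piperacillin-tazobactam (0.5 μg/mL) ≤ 8 μg/mL — S

imipenem, nitrofurantoin, piperacillin-tazobactam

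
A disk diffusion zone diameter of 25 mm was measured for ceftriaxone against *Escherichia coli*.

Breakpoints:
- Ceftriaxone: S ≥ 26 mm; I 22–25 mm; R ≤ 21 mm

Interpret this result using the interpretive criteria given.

Ceftriaxone: 25 mm is in 22–25 mm → Intermediate

Intermediate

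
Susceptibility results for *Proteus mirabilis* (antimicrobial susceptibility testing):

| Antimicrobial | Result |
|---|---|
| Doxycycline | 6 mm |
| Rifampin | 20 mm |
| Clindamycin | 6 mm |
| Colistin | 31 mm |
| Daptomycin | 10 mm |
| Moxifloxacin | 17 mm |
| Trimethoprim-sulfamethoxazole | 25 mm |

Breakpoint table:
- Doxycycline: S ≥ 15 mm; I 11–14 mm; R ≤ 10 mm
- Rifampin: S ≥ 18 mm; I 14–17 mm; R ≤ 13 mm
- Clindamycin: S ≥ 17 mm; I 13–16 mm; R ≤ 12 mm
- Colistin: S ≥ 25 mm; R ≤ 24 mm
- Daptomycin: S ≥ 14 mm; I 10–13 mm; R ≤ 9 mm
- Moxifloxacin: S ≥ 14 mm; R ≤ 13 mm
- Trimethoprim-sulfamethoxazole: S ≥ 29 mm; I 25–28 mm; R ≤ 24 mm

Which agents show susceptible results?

rifampin, colistin, moxifloxacin

Doxycycline 6 mm: ≤ 10 mm — resistant
Rifampin: 20 mm is ≥ 18 mm ⇒ S
Clindamycin 6 mm: ≤ 12 mm → Resistant
Colistin: 31 mm is ≥ 25 mm — susceptible
Daptomycin 10 mm: in 10–13 mm — I
Moxifloxacin 17 mm: ≥ 14 mm → susceptible
Trimethoprim-sulfamethoxazole: 25 mm is in 25–28 mm → intermediate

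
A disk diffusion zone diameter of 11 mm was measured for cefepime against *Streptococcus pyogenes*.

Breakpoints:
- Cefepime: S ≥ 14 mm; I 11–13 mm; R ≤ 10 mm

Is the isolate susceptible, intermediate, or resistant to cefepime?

Intermediate

Cefepime: 11 mm is in 11–13 mm — Intermediate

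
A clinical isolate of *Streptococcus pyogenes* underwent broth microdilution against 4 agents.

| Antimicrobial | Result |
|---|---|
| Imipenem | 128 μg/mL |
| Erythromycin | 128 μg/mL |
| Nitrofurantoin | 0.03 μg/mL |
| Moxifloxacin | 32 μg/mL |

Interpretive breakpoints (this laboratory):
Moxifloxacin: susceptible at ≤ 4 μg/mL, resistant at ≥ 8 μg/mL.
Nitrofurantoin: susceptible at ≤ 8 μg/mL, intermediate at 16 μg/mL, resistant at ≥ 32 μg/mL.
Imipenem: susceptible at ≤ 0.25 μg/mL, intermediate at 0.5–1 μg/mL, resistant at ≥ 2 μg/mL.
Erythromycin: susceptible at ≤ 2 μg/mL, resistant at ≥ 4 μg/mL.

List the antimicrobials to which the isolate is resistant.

Imipenem 128 μg/mL: ≥ 2 μg/mL → resistant
Erythromycin (128 μg/mL) ≥ 4 μg/mL — R
Nitrofurantoin: 0.03 μg/mL is ≤ 8 μg/mL → Susceptible
Moxifloxacin: 32 μg/mL is ≥ 8 μg/mL ⇒ Resistant

imipenem, erythromycin, moxifloxacin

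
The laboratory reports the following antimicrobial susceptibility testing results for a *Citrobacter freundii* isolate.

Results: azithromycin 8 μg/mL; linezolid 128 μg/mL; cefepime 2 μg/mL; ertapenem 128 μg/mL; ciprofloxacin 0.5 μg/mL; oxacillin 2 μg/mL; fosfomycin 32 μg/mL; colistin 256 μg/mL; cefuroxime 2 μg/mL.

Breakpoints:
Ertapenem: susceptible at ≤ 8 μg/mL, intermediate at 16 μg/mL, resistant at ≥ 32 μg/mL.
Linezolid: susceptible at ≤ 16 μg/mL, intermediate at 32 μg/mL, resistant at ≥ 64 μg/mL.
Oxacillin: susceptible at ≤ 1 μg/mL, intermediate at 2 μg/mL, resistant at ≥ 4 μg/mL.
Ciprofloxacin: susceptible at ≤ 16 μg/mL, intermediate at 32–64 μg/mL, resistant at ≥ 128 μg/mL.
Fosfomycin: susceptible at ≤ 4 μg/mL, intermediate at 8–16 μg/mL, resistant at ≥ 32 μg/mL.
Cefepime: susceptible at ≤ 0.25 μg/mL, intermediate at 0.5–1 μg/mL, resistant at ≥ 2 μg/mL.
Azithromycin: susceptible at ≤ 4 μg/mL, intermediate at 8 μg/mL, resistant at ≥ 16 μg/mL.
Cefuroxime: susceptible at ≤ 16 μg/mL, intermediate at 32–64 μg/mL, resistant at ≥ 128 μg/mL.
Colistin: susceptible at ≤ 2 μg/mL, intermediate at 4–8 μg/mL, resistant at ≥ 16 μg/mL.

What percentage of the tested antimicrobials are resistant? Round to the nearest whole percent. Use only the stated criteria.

56%

Azithromycin (8 μg/mL) = 8 μg/mL → Intermediate
Linezolid: 128 μg/mL is ≥ 64 μg/mL ⇒ R
Cefepime: 2 μg/mL is ≥ 2 μg/mL — Resistant
Ertapenem: 128 μg/mL is ≥ 32 μg/mL → resistant
Ciprofloxacin 0.5 μg/mL: ≤ 16 μg/mL — S
Oxacillin 2 μg/mL: = 2 μg/mL → Intermediate
Fosfomycin (32 μg/mL) ≥ 32 μg/mL — R
Colistin 256 μg/mL: ≥ 16 μg/mL → resistant
Cefuroxime (2 μg/mL) ≤ 16 μg/mL → Susceptible
Resistant: 5/9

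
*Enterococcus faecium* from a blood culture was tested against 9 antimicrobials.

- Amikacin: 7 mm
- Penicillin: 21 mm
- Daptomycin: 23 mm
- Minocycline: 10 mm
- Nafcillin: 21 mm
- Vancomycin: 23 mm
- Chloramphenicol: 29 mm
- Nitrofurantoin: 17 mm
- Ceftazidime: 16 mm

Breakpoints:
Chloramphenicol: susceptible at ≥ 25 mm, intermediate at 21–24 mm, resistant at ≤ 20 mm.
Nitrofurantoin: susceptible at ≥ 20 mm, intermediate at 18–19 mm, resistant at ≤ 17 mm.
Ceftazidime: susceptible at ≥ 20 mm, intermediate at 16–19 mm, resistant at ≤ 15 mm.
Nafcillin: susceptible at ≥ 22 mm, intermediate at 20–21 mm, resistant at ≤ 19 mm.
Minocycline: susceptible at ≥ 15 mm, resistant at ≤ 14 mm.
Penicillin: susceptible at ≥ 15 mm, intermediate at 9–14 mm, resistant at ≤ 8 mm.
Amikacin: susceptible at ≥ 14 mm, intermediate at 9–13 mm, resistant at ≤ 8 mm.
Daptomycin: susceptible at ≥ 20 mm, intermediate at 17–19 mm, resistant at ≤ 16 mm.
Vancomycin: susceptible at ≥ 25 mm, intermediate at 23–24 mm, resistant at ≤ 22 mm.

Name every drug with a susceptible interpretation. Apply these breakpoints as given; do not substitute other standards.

penicillin, daptomycin, chloramphenicol

Amikacin 7 mm: ≤ 8 mm ⇒ Resistant
Penicillin 21 mm: ≥ 15 mm — Susceptible
Daptomycin: 23 mm is ≥ 20 mm → Susceptible
Minocycline: 10 mm is ≤ 14 mm ⇒ Resistant
Nafcillin (21 mm) in 20–21 mm — Intermediate
Vancomycin (23 mm) in 23–24 mm — I
Chloramphenicol 29 mm: ≥ 25 mm → susceptible
Nitrofurantoin (17 mm) ≤ 17 mm ⇒ resistant
Ceftazidime 16 mm: in 16–19 mm — intermediate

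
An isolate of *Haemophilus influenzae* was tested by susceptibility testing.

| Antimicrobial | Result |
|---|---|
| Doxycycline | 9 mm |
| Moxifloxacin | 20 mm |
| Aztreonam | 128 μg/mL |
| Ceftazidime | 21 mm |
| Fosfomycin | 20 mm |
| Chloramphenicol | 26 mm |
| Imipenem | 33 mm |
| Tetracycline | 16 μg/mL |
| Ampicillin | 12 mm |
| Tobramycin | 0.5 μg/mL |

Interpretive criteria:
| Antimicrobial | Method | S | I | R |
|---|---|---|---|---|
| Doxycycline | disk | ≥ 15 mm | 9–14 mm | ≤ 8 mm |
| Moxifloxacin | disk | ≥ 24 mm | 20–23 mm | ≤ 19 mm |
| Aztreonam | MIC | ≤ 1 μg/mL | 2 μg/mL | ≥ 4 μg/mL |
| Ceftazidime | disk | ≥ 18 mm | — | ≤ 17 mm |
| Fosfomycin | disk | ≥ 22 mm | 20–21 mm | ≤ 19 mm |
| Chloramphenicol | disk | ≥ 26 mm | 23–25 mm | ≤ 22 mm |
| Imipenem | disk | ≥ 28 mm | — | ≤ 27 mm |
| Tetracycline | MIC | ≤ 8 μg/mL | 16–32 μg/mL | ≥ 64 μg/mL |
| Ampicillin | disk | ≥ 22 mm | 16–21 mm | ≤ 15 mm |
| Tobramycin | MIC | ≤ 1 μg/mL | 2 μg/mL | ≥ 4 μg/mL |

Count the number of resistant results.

2

Doxycycline (9 mm) in 9–14 mm — Intermediate
Moxifloxacin: 20 mm is in 20–23 mm ⇒ I
Aztreonam (128 μg/mL) ≥ 4 μg/mL → resistant
Ceftazidime: 21 mm is ≥ 18 mm — Susceptible
Fosfomycin: 20 mm is in 20–21 mm → Intermediate
Chloramphenicol 26 mm: ≥ 26 mm — Susceptible
Imipenem (33 mm) ≥ 28 mm → S
Tetracycline 16 μg/mL: in 16–32 μg/mL — Intermediate
Ampicillin 12 mm: ≤ 15 mm ⇒ R
Tobramycin 0.5 μg/mL: ≤ 1 μg/mL — susceptible
Resistant: 2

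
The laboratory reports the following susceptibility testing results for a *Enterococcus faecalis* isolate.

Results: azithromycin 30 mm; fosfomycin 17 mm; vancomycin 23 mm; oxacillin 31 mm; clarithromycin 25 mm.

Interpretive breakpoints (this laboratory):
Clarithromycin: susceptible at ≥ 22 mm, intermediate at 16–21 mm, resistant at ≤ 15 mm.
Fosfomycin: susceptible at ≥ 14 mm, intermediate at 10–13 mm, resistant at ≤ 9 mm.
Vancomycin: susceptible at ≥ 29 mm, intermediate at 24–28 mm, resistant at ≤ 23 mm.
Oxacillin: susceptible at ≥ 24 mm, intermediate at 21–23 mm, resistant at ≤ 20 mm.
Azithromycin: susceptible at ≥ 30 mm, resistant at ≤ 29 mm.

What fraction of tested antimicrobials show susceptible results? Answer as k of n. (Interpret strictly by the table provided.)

4 of 5

Azithromycin (30 mm) ≥ 30 mm — Susceptible
Fosfomycin: 17 mm is ≥ 14 mm ⇒ S
Vancomycin (23 mm) ≤ 23 mm ⇒ Resistant
Oxacillin 31 mm: ≥ 24 mm → susceptible
Clarithromycin 25 mm: ≥ 22 mm — S
Susceptible: 4/5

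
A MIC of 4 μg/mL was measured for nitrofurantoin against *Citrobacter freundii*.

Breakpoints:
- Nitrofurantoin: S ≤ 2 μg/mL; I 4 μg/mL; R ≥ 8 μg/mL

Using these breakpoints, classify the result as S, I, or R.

Nitrofurantoin 4 μg/mL: = 4 μg/mL ⇒ I

Intermediate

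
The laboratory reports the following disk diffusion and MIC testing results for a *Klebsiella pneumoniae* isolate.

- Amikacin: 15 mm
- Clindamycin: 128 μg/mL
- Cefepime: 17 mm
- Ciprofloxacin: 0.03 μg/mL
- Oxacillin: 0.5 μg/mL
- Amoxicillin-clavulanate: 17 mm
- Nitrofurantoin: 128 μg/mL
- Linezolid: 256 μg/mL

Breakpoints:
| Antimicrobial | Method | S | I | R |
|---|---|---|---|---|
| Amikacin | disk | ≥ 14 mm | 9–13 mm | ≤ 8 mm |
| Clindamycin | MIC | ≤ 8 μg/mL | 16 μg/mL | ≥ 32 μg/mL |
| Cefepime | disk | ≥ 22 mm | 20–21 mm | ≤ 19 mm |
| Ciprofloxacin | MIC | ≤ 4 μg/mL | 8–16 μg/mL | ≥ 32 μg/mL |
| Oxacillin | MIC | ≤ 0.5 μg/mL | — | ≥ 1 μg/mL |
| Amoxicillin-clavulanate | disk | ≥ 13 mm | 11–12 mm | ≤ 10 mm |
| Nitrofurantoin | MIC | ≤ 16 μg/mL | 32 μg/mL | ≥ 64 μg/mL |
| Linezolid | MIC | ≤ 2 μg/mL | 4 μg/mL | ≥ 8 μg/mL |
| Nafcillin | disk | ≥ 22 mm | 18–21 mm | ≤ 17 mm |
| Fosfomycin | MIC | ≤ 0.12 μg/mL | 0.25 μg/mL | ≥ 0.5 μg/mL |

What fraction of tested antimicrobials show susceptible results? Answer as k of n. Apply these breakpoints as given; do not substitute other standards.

Amikacin: 15 mm is ≥ 14 mm — susceptible
Clindamycin (128 μg/mL) ≥ 32 μg/mL ⇒ resistant
Cefepime 17 mm: ≤ 19 mm ⇒ resistant
Ciprofloxacin 0.03 μg/mL: ≤ 4 μg/mL → Susceptible
Oxacillin: 0.5 μg/mL is ≤ 0.5 μg/mL — Susceptible
Amoxicillin-clavulanate 17 mm: ≥ 13 mm → S
Nitrofurantoin 128 μg/mL: ≥ 64 μg/mL ⇒ R
Linezolid: 256 μg/mL is ≥ 8 μg/mL — R
Susceptible: 4/8

4 of 8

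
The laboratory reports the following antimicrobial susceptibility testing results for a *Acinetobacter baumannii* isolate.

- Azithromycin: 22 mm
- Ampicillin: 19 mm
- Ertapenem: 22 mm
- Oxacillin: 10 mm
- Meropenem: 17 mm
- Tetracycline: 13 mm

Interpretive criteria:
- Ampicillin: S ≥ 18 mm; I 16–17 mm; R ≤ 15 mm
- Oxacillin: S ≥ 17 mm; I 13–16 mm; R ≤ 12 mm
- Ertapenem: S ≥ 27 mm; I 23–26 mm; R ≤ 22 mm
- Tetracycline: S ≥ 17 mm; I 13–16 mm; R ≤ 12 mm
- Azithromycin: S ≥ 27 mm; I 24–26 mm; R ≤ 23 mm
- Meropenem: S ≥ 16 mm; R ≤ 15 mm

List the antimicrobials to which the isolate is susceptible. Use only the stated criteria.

ampicillin, meropenem

Azithromycin 22 mm: ≤ 23 mm → Resistant
Ampicillin: 19 mm is ≥ 18 mm — S
Ertapenem (22 mm) ≤ 22 mm ⇒ resistant
Oxacillin (10 mm) ≤ 12 mm — R
Meropenem 17 mm: ≥ 16 mm ⇒ Susceptible
Tetracycline (13 mm) in 13–16 mm → Intermediate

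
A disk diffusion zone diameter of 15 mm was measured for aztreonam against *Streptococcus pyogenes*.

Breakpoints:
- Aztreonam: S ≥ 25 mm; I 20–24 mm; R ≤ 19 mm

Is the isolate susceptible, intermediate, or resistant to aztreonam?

Resistant

Aztreonam: 15 mm is ≤ 19 mm ⇒ R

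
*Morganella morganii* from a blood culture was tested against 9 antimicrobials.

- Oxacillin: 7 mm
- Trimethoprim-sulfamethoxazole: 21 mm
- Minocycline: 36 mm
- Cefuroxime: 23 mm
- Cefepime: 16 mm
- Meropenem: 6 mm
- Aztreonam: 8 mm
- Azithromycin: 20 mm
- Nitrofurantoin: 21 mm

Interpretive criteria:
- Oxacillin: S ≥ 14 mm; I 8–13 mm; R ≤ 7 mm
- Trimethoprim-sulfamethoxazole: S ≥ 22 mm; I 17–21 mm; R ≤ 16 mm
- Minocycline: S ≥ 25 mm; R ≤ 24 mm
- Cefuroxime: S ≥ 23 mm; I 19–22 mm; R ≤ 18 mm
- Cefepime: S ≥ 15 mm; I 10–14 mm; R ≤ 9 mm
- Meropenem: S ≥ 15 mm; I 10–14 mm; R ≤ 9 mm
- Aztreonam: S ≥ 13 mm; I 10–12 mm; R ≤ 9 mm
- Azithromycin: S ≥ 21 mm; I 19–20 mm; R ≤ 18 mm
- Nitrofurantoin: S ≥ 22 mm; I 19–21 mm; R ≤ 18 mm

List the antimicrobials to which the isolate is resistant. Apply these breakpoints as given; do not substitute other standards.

oxacillin, meropenem, aztreonam

Oxacillin (7 mm) ≤ 7 mm — R
Trimethoprim-sulfamethoxazole: 21 mm is in 17–21 mm → Intermediate
Minocycline: 36 mm is ≥ 25 mm → Susceptible
Cefuroxime 23 mm: ≥ 23 mm → Susceptible
Cefepime: 16 mm is ≥ 15 mm — S
Meropenem 6 mm: ≤ 9 mm → Resistant
Aztreonam 8 mm: ≤ 9 mm — resistant
Azithromycin 20 mm: in 19–20 mm ⇒ I
Nitrofurantoin: 21 mm is in 19–21 mm ⇒ intermediate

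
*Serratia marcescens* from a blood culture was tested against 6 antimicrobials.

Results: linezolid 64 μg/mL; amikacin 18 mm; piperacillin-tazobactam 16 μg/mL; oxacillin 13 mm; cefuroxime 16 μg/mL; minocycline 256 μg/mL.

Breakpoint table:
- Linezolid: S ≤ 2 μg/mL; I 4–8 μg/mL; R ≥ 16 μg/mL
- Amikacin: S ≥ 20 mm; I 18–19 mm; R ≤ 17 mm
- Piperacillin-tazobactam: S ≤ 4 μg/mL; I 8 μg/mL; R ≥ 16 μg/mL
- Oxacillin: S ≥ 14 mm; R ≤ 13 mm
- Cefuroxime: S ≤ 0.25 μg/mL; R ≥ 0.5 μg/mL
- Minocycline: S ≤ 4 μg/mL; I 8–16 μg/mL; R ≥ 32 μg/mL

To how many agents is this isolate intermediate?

Linezolid: 64 μg/mL is ≥ 16 μg/mL — resistant
Amikacin 18 mm: in 18–19 mm — Intermediate
Piperacillin-tazobactam (16 μg/mL) ≥ 16 μg/mL → resistant
Oxacillin 13 mm: ≤ 13 mm ⇒ R
Cefuroxime 16 μg/mL: ≥ 0.5 μg/mL — Resistant
Minocycline: 256 μg/mL is ≥ 32 μg/mL → R
Intermediate: 1

1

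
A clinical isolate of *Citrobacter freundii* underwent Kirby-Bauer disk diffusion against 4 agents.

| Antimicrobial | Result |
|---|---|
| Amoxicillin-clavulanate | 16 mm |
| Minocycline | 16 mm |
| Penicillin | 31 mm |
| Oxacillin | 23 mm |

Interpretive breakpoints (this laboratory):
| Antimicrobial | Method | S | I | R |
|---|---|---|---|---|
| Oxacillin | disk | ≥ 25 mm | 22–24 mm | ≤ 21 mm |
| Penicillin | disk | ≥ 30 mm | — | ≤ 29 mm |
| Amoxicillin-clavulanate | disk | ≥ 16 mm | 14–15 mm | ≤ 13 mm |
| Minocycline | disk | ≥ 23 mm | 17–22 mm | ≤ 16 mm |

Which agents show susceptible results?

amoxicillin-clavulanate, penicillin

Amoxicillin-clavulanate: 16 mm is ≥ 16 mm → S
Minocycline (16 mm) ≤ 16 mm → Resistant
Penicillin (31 mm) ≥ 30 mm — susceptible
Oxacillin: 23 mm is in 22–24 mm ⇒ I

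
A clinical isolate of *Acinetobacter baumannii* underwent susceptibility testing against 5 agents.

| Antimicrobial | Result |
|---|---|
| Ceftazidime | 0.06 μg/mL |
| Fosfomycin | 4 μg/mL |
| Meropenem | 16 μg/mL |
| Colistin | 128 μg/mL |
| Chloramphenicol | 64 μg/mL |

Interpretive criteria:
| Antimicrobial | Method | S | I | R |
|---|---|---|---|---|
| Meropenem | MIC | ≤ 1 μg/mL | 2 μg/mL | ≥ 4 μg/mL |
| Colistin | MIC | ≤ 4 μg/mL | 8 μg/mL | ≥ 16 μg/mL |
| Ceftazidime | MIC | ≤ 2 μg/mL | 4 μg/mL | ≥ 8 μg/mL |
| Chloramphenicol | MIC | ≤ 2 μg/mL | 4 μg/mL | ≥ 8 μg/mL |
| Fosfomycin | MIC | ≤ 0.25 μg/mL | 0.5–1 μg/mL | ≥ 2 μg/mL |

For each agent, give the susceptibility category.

S, R, R, R, R

Ceftazidime 0.06 μg/mL: ≤ 2 μg/mL — S
Fosfomycin (4 μg/mL) ≥ 2 μg/mL → resistant
Meropenem (16 μg/mL) ≥ 4 μg/mL → Resistant
Colistin (128 μg/mL) ≥ 16 μg/mL → resistant
Chloramphenicol 64 μg/mL: ≥ 8 μg/mL — R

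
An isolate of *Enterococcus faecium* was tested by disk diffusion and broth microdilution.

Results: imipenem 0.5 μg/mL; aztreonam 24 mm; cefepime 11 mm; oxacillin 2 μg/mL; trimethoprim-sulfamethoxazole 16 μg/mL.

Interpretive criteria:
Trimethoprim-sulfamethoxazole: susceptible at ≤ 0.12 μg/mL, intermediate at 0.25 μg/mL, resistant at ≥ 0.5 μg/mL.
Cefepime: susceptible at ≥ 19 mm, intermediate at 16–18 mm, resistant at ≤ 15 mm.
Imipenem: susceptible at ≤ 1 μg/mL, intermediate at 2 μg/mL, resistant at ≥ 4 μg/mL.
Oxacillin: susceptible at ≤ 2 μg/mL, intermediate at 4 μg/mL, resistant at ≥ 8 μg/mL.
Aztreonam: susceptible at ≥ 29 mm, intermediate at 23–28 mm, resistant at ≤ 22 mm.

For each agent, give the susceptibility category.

Imipenem: 0.5 μg/mL is ≤ 1 μg/mL — susceptible
Aztreonam (24 mm) in 23–28 mm ⇒ Intermediate
Cefepime: 11 mm is ≤ 15 mm ⇒ resistant
Oxacillin: 2 μg/mL is ≤ 2 μg/mL — Susceptible
Trimethoprim-sulfamethoxazole 16 μg/mL: ≥ 0.5 μg/mL — resistant

S, I, R, S, R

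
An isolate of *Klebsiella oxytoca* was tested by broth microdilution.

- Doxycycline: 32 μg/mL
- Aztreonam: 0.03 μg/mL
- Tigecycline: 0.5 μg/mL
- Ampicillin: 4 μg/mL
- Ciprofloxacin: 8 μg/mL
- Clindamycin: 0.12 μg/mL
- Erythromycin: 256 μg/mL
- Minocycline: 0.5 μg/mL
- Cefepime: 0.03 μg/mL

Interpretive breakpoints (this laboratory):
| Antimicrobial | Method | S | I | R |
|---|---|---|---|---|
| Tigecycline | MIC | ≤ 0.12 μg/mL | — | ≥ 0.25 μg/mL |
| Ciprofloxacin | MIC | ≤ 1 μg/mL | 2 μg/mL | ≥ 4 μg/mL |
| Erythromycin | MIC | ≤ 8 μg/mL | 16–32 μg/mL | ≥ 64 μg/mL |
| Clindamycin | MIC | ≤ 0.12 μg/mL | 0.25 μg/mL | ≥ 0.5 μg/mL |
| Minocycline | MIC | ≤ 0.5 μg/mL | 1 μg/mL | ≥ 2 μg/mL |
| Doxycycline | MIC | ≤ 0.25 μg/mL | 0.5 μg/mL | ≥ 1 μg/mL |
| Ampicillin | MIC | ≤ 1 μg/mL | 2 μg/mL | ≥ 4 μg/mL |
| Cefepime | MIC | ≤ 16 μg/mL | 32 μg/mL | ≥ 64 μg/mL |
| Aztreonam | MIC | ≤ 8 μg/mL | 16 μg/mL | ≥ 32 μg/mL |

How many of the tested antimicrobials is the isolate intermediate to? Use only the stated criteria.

0

Doxycycline: 32 μg/mL is ≥ 1 μg/mL ⇒ Resistant
Aztreonam: 0.03 μg/mL is ≤ 8 μg/mL ⇒ susceptible
Tigecycline: 0.5 μg/mL is ≥ 0.25 μg/mL — Resistant
Ampicillin: 4 μg/mL is ≥ 4 μg/mL — Resistant
Ciprofloxacin 8 μg/mL: ≥ 4 μg/mL — R
Clindamycin: 0.12 μg/mL is ≤ 0.12 μg/mL ⇒ susceptible
Erythromycin: 256 μg/mL is ≥ 64 μg/mL → R
Minocycline 0.5 μg/mL: ≤ 0.5 μg/mL → susceptible
Cefepime (0.03 μg/mL) ≤ 16 μg/mL → Susceptible
Intermediate: 0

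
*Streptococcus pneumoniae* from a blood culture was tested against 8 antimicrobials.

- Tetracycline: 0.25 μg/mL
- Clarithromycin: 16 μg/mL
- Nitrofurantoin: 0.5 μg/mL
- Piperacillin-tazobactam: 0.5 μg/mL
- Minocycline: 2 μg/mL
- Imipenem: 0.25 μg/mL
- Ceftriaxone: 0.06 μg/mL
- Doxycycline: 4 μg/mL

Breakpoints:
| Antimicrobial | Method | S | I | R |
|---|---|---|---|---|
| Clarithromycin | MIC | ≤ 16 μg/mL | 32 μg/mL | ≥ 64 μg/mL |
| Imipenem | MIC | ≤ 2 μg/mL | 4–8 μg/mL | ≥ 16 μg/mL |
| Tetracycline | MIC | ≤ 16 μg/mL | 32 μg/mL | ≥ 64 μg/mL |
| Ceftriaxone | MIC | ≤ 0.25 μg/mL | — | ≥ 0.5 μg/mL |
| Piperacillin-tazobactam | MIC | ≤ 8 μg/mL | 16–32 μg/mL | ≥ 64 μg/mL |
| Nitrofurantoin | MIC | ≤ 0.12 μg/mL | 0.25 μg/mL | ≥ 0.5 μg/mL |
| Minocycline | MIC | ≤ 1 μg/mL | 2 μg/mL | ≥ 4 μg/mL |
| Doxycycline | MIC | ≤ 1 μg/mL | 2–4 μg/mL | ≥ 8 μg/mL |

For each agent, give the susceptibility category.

S, S, R, S, I, S, S, I

Tetracycline 0.25 μg/mL: ≤ 16 μg/mL — susceptible
Clarithromycin: 16 μg/mL is ≤ 16 μg/mL → susceptible
Nitrofurantoin 0.5 μg/mL: ≥ 0.5 μg/mL ⇒ R
Piperacillin-tazobactam: 0.5 μg/mL is ≤ 8 μg/mL → S
Minocycline 2 μg/mL: = 2 μg/mL ⇒ Intermediate
Imipenem 0.25 μg/mL: ≤ 2 μg/mL — Susceptible
Ceftriaxone: 0.06 μg/mL is ≤ 0.25 μg/mL ⇒ susceptible
Doxycycline: 4 μg/mL is in 2–4 μg/mL — intermediate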